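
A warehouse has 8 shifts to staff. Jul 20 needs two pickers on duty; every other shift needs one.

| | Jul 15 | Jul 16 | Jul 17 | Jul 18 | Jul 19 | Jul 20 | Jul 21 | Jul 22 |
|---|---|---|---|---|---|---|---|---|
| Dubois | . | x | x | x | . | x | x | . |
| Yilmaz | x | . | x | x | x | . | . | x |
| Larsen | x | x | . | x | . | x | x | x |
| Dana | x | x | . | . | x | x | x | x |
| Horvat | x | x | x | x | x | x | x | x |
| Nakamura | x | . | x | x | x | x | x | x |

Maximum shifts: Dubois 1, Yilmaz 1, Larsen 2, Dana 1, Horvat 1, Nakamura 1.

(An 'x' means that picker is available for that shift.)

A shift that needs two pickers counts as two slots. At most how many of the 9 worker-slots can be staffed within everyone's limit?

Total capacity across all pickers is 1+1+2+1+1+1 = 7, and 9 slots are needed, so at most 7 can be filled.
An assignment achieving 7: Jul 15→Larsen, Jul 16→Dubois, Jul 17→Yilmaz, Jul 18→Larsen, Jul 19→Dana, Jul 20→Horvat+Nakamura.
Loads: Dubois 1/1, Yilmaz 1/1, Larsen 2/2, Dana 1/1, Horvat 1/1, Nakamura 1/1.

7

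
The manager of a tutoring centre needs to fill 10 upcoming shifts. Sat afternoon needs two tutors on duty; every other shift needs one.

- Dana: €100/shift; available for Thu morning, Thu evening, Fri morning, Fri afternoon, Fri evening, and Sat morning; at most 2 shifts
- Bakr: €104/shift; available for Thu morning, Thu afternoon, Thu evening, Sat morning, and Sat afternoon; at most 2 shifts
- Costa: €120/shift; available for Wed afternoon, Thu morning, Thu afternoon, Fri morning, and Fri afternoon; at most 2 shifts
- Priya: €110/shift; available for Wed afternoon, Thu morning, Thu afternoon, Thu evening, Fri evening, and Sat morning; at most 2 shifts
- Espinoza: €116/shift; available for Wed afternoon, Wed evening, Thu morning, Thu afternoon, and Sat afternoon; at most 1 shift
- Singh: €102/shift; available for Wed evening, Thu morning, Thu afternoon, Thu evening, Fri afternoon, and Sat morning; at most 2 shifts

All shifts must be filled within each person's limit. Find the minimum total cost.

€1188

Sat afternoon can only be covered by Bakr and Espinoza, so that assignment is forced.
Picking the cheapest available tutor for each shift independently would cost €1134, but that ignores the shift limits.
An optimal schedule: Wed afternoon→Costa, Wed evening→Singh, Thu morning→Singh, Thu afternoon→Priya, Thu evening→Bakr, Fri morning→Dana, Fri afternoon→Costa, Fri evening→Dana, Sat morning→Priya, Sat afternoon→Bakr+Espinoza.
Total: 120 + 102 + 102 + 110 + 104 + 100 + 120 + 100 + 110 + 104 + 116 = €1188.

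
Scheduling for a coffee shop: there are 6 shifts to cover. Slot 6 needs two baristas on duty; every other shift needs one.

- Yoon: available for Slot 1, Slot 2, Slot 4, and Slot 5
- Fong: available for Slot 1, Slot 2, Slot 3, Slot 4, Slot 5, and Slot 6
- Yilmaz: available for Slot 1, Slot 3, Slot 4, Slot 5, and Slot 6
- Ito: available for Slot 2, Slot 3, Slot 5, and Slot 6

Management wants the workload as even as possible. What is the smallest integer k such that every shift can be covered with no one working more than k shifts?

2

With 4 baristas and 7 worker-slots to fill, someone must work at least ⌈7/4⌉ = 2 shifts, so k ≥ 2.
k = 2 works: Slot 1→Yoon, Slot 2→Yoon, Slot 3→Fong, Slot 4→Fong, Slot 5→Yilmaz, Slot 6→Yilmaz+Ito.
Loads: Yoon 2, Fong 2, Yilmaz 2, Ito 1 — all ≤ 2.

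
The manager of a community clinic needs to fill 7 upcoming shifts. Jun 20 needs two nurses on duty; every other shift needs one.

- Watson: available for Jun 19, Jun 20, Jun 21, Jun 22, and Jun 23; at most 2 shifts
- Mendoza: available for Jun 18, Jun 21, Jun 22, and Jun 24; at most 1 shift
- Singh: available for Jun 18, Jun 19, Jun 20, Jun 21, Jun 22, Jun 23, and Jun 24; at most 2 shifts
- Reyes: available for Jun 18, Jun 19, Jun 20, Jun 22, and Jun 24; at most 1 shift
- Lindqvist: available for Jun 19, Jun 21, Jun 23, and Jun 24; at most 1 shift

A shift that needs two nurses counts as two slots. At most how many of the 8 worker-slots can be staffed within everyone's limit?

7

Total capacity across all nurses is 2+1+2+1+1 = 7, and 8 slots are needed, so at most 7 can be filled.
An assignment achieving 7: Jun 18→Mendoza, Jun 19→Singh, Jun 20→Watson+Singh, Jun 21→Lindqvist, Jun 22→Reyes, Jun 23→Watson.
Loads: Watson 2/2, Mendoza 1/1, Singh 2/2, Reyes 1/1, Lindqvist 1/1.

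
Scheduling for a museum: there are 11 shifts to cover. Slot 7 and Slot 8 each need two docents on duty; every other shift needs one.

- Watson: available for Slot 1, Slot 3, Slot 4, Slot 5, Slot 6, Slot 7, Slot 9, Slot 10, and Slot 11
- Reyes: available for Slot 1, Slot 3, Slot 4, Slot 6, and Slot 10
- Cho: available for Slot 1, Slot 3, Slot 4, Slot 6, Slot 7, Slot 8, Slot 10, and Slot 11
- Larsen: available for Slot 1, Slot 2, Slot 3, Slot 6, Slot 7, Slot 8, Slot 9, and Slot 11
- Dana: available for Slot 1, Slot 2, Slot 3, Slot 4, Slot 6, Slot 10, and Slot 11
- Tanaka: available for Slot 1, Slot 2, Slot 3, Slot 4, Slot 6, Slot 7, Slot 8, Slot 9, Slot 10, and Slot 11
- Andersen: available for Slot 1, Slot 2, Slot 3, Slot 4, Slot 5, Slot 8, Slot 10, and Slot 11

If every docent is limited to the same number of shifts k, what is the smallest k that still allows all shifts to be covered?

2

With 7 docents and 13 worker-slots to fill, someone must work at least ⌈13/7⌉ = 2 shifts, so k ≥ 2.
k = 2 works: Slot 1→Tanaka, Slot 2→Larsen, Slot 3→Andersen, Slot 4→Reyes, Slot 5→Watson, Slot 6→Reyes, Slot 7→Cho+Larsen, Slot 8→Cho+Tanaka, Slot 9→Watson, Slot 10→Dana, Slot 11→Dana.
Loads: Watson 2, Reyes 2, Cho 2, Larsen 2, Dana 2, Tanaka 2, Andersen 1 — all ≤ 2.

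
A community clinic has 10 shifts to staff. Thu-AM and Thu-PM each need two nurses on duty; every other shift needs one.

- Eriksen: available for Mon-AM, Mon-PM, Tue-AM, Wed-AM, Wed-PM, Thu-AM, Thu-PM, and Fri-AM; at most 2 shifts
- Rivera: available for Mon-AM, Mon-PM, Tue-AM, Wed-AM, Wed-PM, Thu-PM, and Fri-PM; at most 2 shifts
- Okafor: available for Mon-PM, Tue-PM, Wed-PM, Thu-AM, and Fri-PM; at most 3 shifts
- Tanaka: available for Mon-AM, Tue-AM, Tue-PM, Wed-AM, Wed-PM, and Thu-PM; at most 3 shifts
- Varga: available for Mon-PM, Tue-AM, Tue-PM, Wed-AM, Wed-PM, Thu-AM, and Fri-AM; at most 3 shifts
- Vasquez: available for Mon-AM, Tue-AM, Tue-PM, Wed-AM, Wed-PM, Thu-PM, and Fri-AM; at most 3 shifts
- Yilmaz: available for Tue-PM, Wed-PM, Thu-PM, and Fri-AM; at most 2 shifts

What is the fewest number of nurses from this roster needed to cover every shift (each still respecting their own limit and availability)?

12 slots to fill and no one can take more than 3, so at least ⌈12/3⌉ = 4 nurses are needed.
Okafor, Tanaka, Varga, and Vasquez alone can cover everything: Mon-AM→Tanaka, Mon-PM→Okafor, Tue-AM→Tanaka, Tue-PM→Vasquez, Wed-AM→Varga, Wed-PM→Vasquez, Thu-AM→Okafor+Varga, Thu-PM→Tanaka+Vasquez, Fri-AM→Varga, Fri-PM→Okafor.

4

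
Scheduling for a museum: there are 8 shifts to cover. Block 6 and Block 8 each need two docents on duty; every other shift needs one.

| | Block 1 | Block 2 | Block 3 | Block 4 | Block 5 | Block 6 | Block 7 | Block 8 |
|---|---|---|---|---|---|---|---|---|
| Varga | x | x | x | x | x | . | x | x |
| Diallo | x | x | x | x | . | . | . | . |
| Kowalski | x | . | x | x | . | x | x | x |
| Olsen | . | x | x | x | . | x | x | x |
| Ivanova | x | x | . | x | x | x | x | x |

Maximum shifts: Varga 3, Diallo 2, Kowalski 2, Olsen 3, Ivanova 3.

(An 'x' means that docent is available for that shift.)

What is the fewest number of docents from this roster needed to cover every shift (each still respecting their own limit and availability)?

10 slots to fill and no one can take more than 3, so at least ⌈10/3⌉ = 4 docents are needed.
Varga, Diallo, Kowalski, and Olsen alone can cover everything: Block 1→Varga, Block 2→Varga, Block 3→Diallo, Block 4→Diallo, Block 5→Varga, Block 6→Kowalski+Olsen, Block 7→Olsen, Block 8→Kowalski+Olsen.

4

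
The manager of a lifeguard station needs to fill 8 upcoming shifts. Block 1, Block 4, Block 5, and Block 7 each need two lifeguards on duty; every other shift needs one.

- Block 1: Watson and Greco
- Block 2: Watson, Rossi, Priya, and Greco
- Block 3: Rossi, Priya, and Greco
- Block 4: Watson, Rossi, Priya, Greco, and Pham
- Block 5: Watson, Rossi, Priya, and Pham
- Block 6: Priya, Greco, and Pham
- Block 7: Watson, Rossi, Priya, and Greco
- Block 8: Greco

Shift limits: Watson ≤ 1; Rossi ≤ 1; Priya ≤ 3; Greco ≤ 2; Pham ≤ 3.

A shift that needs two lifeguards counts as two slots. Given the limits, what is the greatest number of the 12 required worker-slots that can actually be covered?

Total capacity across all lifeguards is 1+1+3+2+3 = 10, and 12 slots are needed, so at most 10 can be filled.
An assignment achieving 10: Block 1→Watson+Greco, Block 2→Priya, Block 3→Rossi, Block 4→Pham, Block 5→Priya+Pham, Block 6→Pham, Block 7→Priya, Block 8→Greco.
Loads: Watson 1/1, Rossi 1/1, Priya 3/3, Greco 2/2, Pham 3/3.

10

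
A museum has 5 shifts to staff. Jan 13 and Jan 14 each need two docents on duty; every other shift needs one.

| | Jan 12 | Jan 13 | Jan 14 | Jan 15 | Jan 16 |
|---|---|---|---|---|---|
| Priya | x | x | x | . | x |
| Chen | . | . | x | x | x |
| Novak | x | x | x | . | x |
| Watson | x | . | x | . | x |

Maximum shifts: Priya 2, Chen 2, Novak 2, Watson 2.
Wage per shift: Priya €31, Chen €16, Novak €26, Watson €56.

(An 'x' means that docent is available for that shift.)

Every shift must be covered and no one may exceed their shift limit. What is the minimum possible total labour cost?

€202

Jan 13 can only be covered by Priya and Novak, so that assignment is forced.
Jan 15 can only be covered by Chen, so that assignment is forced.
Picking the cheapest available docent for each shift independently would cost €157, but that ignores the shift limits.
An optimal schedule: Jan 12→Priya, Jan 13→Priya+Novak, Jan 14→Novak+Watson, Jan 15→Chen, Jan 16→Chen.
Total: 31 + 31 + 26 + 26 + 56 + 16 + 16 = €202.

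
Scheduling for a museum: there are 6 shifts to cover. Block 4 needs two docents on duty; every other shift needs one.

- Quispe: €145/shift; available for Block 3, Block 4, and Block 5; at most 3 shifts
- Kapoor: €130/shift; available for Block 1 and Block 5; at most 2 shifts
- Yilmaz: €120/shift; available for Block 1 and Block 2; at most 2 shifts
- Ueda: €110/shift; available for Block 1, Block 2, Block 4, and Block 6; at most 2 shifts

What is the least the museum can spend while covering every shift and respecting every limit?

€880

Block 3 can only be covered by Quispe, so that assignment is forced.
Block 4 can only be covered by Quispe and Ueda, so that assignment is forced.
Block 6 can only be covered by Ueda, so that assignment is forced.
Picking the cheapest available docent for each shift independently would cost €860, but that ignores the shift limits.
An optimal schedule: Block 1→Yilmaz, Block 2→Yilmaz, Block 3→Quispe, Block 4→Ueda+Quispe, Block 5→Kapoor, Block 6→Ueda.
Total: 120 + 120 + 145 + 110 + 145 + 130 + 110 = €880.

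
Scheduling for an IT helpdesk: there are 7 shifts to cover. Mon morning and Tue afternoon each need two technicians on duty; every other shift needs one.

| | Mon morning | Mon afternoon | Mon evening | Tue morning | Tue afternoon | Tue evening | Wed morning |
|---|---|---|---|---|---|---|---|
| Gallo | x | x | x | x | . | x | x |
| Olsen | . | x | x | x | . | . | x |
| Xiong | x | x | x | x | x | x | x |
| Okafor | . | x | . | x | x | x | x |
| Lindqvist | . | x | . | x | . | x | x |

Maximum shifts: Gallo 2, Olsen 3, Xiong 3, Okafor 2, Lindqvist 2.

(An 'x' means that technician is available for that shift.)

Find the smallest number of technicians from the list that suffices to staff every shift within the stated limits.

9 slots to fill and no one can take more than 3, so at least ⌈9/3⌉ = 3 technicians are needed.
Any 3 technicians together have capacity at most 3+3+2 = 8 < 9 slots, so 3 can never suffice.
Gallo, Olsen, Xiong, and Okafor alone can cover everything: Mon morning→Gallo+Xiong, Mon afternoon→Olsen, Mon evening→Gallo, Tue morning→Olsen, Tue afternoon→Xiong+Okafor, Tue evening→Xiong, Wed morning→Olsen.

4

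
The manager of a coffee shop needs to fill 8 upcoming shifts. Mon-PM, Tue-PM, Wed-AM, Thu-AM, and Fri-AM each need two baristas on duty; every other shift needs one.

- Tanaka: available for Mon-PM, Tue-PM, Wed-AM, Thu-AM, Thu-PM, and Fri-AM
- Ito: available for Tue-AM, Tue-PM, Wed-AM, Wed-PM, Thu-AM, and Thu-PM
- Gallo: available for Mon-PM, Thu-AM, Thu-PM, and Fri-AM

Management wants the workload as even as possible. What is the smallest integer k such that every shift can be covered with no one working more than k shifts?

5

With 3 baristas and 13 worker-slots to fill, someone must work at least ⌈13/3⌉ = 5 shifts, so k ≥ 5.
k = 5 works: Mon-PM→Tanaka+Gallo, Tue-AM→Ito, Tue-PM→Tanaka+Ito, Wed-AM→Tanaka+Ito, Wed-PM→Ito, Thu-AM→Tanaka+Ito, Thu-PM→Gallo, Fri-AM→Tanaka+Gallo.
Loads: Tanaka 5, Ito 5, Gallo 3 — all ≤ 5.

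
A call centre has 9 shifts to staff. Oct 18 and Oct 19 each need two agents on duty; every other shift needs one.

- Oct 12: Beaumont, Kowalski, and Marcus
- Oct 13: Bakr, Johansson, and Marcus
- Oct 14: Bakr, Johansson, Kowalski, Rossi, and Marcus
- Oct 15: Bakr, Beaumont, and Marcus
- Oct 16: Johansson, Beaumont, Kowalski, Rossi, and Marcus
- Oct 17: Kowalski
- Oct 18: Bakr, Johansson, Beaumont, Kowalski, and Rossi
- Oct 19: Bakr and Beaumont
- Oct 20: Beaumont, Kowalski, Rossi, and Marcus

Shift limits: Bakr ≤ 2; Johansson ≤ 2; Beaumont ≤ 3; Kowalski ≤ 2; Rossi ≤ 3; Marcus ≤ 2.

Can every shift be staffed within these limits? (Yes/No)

Oct 17 can only be covered by Kowalski, so that assignment is forced.
Oct 19 can only be covered by Bakr and Beaumont, so that assignment is forced.
One valid schedule: Oct 12→Beaumont, Oct 13→Bakr, Oct 14→Johansson, Oct 15→Beaumont, Oct 16→Rossi, Oct 17→Kowalski, Oct 18→Johansson+Rossi, Oct 19→Bakr+Beaumont, Oct 20→Kowalski.
Loads: Bakr 2/2, Johansson 2/2, Beaumont 3/3, Kowalski 2/2, Rossi 2/3, Marcus 0/2 — all within limits.

Yes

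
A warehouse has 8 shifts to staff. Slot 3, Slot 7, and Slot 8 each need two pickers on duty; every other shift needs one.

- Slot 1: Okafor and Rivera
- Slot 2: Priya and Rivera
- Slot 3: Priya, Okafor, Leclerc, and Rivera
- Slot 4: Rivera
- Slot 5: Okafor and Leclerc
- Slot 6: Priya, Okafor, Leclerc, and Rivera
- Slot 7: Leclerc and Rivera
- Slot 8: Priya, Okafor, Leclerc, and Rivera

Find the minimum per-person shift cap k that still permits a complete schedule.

3

With 4 pickers and 11 worker-slots to fill, someone must work at least ⌈11/4⌉ = 3 shifts, so k ≥ 3.
k = 3 works: Slot 1→Okafor, Slot 2→Priya, Slot 3→Priya+Okafor, Slot 4→Rivera, Slot 5→Okafor, Slot 6→Priya, Slot 7→Leclerc+Rivera, Slot 8→Leclerc+Rivera.
Loads: Priya 3, Okafor 3, Leclerc 2, Rivera 3 — all ≤ 3.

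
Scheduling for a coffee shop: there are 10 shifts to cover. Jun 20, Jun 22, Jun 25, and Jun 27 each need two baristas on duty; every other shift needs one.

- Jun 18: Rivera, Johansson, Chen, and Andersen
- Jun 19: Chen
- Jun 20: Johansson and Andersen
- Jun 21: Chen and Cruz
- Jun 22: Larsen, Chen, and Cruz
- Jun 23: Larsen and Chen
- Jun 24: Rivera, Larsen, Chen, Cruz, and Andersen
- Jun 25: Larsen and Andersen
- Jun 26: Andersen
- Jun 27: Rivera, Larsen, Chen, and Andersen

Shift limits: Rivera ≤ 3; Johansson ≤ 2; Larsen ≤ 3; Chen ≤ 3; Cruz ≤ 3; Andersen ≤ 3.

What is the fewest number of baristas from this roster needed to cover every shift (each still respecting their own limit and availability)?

14 slots to fill and no one can take more than 3, so at least ⌈14/3⌉ = 5 baristas are needed.
Johansson, Larsen, Chen, Cruz, and Andersen alone can cover everything: Jun 18→Johansson, Jun 19→Chen, Jun 20→Johansson+Andersen, Jun 21→Cruz, Jun 22→Chen+Cruz, Jun 23→Larsen, Jun 24→Cruz, Jun 25→Larsen+Andersen, Jun 26→Andersen, Jun 27→Larsen+Chen.

5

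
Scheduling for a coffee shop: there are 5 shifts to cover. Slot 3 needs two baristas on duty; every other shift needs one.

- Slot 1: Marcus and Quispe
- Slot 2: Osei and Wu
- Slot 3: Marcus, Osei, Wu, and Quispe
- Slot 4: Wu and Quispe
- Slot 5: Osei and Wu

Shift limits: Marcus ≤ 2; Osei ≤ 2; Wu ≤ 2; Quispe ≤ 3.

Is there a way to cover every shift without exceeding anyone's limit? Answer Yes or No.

One valid schedule: Slot 1→Marcus, Slot 2→Osei, Slot 3→Marcus+Wu, Slot 4→Wu, Slot 5→Osei.
Loads: Marcus 2/2, Osei 2/2, Wu 2/2, Quispe 0/3 — all within limits.

Yes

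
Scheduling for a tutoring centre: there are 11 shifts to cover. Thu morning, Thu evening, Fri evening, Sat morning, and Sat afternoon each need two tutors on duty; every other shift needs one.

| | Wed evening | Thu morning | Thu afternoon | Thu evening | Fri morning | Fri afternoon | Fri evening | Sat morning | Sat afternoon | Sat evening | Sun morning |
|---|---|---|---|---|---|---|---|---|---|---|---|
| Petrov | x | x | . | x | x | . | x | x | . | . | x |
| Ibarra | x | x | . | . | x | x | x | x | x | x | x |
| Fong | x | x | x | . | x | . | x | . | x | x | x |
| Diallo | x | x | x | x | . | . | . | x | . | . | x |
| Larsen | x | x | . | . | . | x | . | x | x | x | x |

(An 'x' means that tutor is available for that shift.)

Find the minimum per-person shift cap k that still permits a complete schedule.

With 5 tutors and 16 worker-slots to fill, someone must work at least ⌈16/5⌉ = 4 shifts, so k ≥ 4.
k = 4 works: Wed evening→Petrov, Thu morning→Fong+Diallo, Thu afternoon→Fong, Thu evening→Petrov+Diallo, Fri morning→Petrov, Fri afternoon→Ibarra, Fri evening→Petrov+Ibarra, Sat morning→Diallo+Larsen, Sat afternoon→Ibarra+Fong, Sat evening→Ibarra, Sun morning→Fong.
Loads: Petrov 4, Ibarra 4, Fong 4, Diallo 3, Larsen 1 — all ≤ 4.

4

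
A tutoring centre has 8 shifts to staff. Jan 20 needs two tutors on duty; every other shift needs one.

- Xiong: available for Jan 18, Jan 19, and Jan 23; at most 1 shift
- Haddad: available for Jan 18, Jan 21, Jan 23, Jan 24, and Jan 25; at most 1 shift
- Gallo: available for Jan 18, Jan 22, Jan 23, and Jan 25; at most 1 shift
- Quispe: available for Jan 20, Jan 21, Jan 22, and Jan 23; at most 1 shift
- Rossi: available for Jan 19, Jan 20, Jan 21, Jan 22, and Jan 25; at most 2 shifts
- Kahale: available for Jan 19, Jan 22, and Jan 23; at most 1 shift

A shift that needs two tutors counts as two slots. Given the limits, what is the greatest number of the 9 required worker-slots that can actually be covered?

Total capacity across all tutors is 1+1+1+1+2+1 = 7, and 9 slots are needed, so at most 7 can be filled.
An assignment achieving 7: Jan 18→Xiong, Jan 19→Rossi, Jan 20→Quispe+Rossi, Jan 22→Kahale, Jan 24→Haddad, Jan 25→Gallo.
Loads: Xiong 1/1, Haddad 1/1, Gallo 1/1, Quispe 1/1, Rossi 2/2, Kahale 1/1.

7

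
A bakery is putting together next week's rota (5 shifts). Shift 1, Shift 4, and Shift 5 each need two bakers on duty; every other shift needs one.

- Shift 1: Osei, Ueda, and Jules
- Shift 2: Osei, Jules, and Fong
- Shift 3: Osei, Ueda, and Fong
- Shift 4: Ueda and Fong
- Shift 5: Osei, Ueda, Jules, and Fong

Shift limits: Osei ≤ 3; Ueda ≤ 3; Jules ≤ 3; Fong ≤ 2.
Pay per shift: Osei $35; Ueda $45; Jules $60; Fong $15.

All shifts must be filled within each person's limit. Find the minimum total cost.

Shift 4 can only be covered by Ueda and Fong, so that assignment is forced.
Picking the cheapest available baker for each shift independently would cost $220, but that ignores the shift limits.
An optimal schedule: Shift 1→Osei+Ueda, Shift 2→Fong, Shift 3→Osei, Shift 4→Fong+Ueda, Shift 5→Osei+Ueda.
Total: 35 + 45 + 15 + 35 + 15 + 45 + 35 + 45 = $270.

$270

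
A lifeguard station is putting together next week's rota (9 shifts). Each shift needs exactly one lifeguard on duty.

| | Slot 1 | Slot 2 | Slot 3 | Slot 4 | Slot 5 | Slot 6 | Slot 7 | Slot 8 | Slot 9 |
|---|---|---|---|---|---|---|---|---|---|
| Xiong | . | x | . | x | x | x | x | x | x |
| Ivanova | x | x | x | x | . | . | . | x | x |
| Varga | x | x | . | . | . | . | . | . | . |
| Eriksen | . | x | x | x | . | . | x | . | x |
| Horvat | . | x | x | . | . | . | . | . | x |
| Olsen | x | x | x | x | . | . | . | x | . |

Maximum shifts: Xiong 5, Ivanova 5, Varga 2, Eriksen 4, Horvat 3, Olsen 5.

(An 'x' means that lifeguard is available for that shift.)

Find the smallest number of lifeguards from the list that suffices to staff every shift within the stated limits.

9 slots to fill and no one can take more than 5, so at least ⌈9/5⌉ = 2 lifeguards are needed.
Xiong and Ivanova alone can cover everything: Slot 1→Ivanova, Slot 2→Xiong, Slot 3→Ivanova, Slot 4→Xiong, Slot 5→Xiong, Slot 6→Xiong, Slot 7→Xiong, Slot 8→Ivanova, Slot 9→Ivanova.

2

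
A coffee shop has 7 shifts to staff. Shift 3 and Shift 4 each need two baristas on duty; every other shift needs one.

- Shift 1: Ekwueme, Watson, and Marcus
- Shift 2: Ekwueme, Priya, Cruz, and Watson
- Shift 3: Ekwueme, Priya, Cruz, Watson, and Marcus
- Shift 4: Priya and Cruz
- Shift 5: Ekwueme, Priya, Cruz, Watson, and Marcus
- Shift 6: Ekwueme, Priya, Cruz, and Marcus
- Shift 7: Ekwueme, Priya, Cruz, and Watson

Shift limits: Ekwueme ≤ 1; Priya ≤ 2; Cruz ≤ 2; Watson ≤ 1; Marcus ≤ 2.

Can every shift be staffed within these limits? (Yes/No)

No

Total capacity is 1+2+2+1+2 = 8 but 9 worker-slots are needed — infeasible.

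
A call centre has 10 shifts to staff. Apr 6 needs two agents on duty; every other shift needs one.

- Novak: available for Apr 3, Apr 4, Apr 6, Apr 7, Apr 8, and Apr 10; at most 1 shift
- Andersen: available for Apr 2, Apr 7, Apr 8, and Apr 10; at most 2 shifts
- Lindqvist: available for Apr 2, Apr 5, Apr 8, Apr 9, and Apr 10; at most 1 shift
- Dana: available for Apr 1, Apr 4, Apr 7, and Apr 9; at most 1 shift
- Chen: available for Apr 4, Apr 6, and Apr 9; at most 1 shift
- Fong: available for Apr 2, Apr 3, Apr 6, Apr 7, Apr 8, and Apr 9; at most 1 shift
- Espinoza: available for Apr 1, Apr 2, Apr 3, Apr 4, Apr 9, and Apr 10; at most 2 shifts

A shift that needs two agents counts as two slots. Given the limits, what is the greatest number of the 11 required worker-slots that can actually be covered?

9

Total capacity across all agents is 1+2+1+1+1+1+2 = 9, and 11 slots are needed, so at most 9 can be filled.
An assignment achieving 9: Apr 1→Dana, Apr 2→Andersen, Apr 3→Novak, Apr 4→Espinoza, Apr 5→Lindqvist, Apr 6→Chen+Fong, Apr 7→Andersen, Apr 10→Espinoza.
Loads: Novak 1/1, Andersen 2/2, Lindqvist 1/1, Dana 1/1, Chen 1/1, Fong 1/1, Espinoza 2/2.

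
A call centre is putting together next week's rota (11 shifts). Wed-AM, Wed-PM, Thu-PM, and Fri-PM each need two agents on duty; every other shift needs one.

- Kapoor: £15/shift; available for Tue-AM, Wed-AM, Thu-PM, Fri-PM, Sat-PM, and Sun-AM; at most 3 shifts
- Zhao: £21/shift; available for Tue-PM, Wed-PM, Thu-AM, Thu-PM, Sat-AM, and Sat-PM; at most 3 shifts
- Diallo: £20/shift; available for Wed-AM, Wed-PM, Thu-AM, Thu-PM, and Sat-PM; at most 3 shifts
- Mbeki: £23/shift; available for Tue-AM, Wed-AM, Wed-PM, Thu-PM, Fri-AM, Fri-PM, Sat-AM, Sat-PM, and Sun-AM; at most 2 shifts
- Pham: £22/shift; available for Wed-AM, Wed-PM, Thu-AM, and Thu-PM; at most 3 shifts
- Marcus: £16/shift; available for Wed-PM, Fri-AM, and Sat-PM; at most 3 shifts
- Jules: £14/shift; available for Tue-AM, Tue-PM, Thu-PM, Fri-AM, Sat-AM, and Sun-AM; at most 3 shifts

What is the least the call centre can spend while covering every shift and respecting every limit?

Fri-PM can only be covered by Kapoor and Mbeki, so that assignment is forced.
Picking the cheapest available agent for each shift independently would cost £243, but that ignores the shift limits.
An optimal schedule: Tue-AM→Jules, Tue-PM→Jules, Wed-AM→Kapoor+Diallo, Wed-PM→Marcus+Zhao, Thu-AM→Diallo, Thu-PM→Diallo+Zhao, Fri-AM→Marcus, Fri-PM→Kapoor+Mbeki, Sat-AM→Jules, Sat-PM→Marcus, Sun-AM→Kapoor.
Total: 14 + 14 + 15 + 20 + 16 + 21 + 20 + 20 + 21 + 16 + 15 + 23 + 14 + 16 + 15 = £260.

£260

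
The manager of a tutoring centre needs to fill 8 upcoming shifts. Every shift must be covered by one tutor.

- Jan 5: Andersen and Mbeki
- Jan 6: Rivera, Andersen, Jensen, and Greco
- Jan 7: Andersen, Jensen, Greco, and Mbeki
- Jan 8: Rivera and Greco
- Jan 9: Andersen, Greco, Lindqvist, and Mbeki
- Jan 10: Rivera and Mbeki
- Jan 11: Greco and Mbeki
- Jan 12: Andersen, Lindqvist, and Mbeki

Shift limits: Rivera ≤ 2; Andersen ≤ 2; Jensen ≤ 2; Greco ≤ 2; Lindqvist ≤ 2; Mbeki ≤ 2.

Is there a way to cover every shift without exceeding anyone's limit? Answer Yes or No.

Yes

One valid schedule: Jan 5→Andersen, Jan 6→Jensen, Jan 7→Jensen, Jan 8→Rivera, Jan 9→Greco, Jan 10→Rivera, Jan 11→Greco, Jan 12→Andersen.
Loads: Rivera 2/2, Andersen 2/2, Jensen 2/2, Greco 2/2, Lindqvist 0/2, Mbeki 0/2 — all within limits.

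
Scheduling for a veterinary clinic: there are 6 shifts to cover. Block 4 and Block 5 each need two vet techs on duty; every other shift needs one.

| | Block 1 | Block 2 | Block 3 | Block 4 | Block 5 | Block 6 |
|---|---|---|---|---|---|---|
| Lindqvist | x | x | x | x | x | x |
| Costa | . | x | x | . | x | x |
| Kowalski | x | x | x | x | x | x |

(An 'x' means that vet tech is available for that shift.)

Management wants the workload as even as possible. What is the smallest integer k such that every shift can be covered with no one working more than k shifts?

With 3 vet techs and 8 worker-slots to fill, someone must work at least ⌈8/3⌉ = 3 shifts, so k ≥ 3.
k = 3 works: Block 1→Lindqvist, Block 2→Lindqvist, Block 3→Costa, Block 4→Lindqvist+Kowalski, Block 5→Costa+Kowalski, Block 6→Costa.
Loads: Lindqvist 3, Costa 3, Kowalski 2 — all ≤ 3.

3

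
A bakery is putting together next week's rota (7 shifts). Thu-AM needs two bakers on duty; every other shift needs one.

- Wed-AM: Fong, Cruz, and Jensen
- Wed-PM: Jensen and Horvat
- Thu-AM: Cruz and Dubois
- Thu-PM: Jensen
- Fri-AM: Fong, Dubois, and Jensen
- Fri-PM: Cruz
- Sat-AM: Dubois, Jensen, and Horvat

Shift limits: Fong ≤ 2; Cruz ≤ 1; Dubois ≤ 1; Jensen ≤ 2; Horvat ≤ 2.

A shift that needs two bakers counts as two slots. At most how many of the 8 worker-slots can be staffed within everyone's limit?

Total capacity across all bakers is 2+1+1+2+2 = 8, and 8 slots are needed, so at most 8 can be filled.
Shifts {Thu-AM, Fri-PM} need 3 slots but only Cruz and Dubois are available for them, supplying at most 2 — so at least 1 slot must go unfilled.
An assignment achieving 7: Wed-AM→Fong, Wed-PM→Jensen, Thu-AM→Dubois, Thu-PM→Jensen, Fri-AM→Fong, Fri-PM→Cruz, Sat-AM→Horvat.
Loads: Fong 2/2, Cruz 1/1, Dubois 1/1, Jensen 2/2, Horvat 1/2.

7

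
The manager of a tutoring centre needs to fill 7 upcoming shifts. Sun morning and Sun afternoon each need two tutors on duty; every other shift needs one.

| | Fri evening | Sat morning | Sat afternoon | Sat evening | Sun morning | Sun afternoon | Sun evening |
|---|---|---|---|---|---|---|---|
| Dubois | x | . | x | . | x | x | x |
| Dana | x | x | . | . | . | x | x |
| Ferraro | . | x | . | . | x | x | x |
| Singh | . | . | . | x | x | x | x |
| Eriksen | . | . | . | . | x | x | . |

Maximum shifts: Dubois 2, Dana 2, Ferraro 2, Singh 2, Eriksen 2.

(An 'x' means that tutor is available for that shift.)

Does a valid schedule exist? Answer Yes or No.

Yes

Sat afternoon can only be covered by Dubois, so that assignment is forced.
Sat evening can only be covered by Singh, so that assignment is forced.
One valid schedule: Fri evening→Dubois, Sat morning→Dana, Sat afternoon→Dubois, Sat evening→Singh, Sun morning→Ferraro+Singh, Sun afternoon→Ferraro+Eriksen, Sun evening→Dana.
Loads: Dubois 2/2, Dana 2/2, Ferraro 2/2, Singh 2/2, Eriksen 1/2 — all within limits.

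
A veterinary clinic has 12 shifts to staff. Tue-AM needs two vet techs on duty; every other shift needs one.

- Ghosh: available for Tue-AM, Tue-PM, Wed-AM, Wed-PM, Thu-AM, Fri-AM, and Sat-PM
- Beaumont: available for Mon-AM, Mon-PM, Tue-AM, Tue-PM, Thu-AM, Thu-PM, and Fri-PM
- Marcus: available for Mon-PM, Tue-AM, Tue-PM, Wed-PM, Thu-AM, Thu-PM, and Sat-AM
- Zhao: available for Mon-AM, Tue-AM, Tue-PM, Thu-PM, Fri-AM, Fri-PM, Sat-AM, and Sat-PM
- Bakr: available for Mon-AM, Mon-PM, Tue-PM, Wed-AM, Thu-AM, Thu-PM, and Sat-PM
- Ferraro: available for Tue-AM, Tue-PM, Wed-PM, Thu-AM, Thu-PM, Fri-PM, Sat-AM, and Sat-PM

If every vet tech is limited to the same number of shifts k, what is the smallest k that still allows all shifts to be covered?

With 6 vet techs and 13 worker-slots to fill, someone must work at least ⌈13/6⌉ = 3 shifts, so k ≥ 3.
k = 3 works: Mon-AM→Beaumont, Mon-PM→Beaumont, Tue-AM→Zhao+Ferraro, Tue-PM→Zhao, Wed-AM→Ghosh, Wed-PM→Ghosh, Thu-AM→Marcus, Thu-PM→Marcus, Fri-AM→Ghosh, Fri-PM→Beaumont, Sat-AM→Marcus, Sat-PM→Zhao.
Loads: Ghosh 3, Beaumont 3, Marcus 3, Zhao 3, Bakr 0, Ferraro 1 — all ≤ 3.

3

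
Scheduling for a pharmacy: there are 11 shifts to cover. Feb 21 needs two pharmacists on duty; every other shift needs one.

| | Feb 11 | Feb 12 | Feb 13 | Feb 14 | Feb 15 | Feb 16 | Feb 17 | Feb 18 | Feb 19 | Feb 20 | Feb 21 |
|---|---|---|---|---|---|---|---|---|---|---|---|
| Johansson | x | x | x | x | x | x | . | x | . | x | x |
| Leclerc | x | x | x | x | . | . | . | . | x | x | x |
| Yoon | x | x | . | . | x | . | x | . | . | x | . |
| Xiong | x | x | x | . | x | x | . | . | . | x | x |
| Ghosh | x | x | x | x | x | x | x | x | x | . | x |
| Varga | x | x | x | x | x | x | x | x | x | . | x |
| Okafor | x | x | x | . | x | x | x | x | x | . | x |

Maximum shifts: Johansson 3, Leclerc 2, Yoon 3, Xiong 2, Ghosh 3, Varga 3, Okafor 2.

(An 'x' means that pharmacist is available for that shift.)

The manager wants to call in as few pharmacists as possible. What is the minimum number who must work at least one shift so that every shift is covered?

4

12 slots to fill and no one can take more than 3, so at least ⌈12/3⌉ = 4 pharmacists are needed.
Johansson, Yoon, Ghosh, and Varga alone can cover everything: Feb 11→Yoon, Feb 12→Yoon, Feb 13→Johansson, Feb 14→Johansson, Feb 15→Varga, Feb 16→Ghosh, Feb 17→Yoon, Feb 18→Varga, Feb 19→Ghosh, Feb 20→Johansson, Feb 21→Ghosh+Varga.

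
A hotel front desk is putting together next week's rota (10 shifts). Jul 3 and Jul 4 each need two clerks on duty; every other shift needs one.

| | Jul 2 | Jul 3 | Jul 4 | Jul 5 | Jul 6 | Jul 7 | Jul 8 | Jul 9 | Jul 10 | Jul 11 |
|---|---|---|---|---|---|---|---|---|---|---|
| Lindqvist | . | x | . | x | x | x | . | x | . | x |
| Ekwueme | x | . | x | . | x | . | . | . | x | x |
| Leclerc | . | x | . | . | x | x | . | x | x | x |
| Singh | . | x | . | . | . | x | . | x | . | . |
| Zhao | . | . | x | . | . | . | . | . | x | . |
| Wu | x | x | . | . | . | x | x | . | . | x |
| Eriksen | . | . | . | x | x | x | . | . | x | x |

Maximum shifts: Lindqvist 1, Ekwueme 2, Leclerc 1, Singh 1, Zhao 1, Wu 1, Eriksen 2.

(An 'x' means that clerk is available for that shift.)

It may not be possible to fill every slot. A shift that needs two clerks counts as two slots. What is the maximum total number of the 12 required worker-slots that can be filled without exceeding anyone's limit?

Total capacity across all clerks is 1+2+1+1+1+1+2 = 9, and 12 slots are needed, so at most 9 can be filled.
An assignment achieving 9: Jul 2→Ekwueme, Jul 3→Singh, Jul 4→Ekwueme+Zhao, Jul 5→Lindqvist, Jul 6→Eriksen, Jul 8→Wu, Jul 9→Leclerc, Jul 10→Eriksen.
Loads: Lindqvist 1/1, Ekwueme 2/2, Leclerc 1/1, Singh 1/1, Zhao 1/1, Wu 1/1, Eriksen 2/2.

9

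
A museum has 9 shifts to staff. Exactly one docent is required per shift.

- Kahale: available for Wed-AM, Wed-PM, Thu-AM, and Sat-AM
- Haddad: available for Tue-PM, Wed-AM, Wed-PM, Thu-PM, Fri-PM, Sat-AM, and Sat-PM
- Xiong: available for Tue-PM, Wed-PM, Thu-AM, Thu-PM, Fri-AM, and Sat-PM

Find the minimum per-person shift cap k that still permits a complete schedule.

3

With 3 docents and 9 worker-slots to fill, someone must work at least ⌈9/3⌉ = 3 shifts, so k ≥ 3.
k = 3 works: Tue-PM→Haddad, Wed-AM→Kahale, Wed-PM→Xiong, Thu-AM→Kahale, Thu-PM→Haddad, Fri-AM→Xiong, Fri-PM→Haddad, Sat-AM→Kahale, Sat-PM→Xiong.
Loads: Kahale 3, Haddad 3, Xiong 3 — all ≤ 3.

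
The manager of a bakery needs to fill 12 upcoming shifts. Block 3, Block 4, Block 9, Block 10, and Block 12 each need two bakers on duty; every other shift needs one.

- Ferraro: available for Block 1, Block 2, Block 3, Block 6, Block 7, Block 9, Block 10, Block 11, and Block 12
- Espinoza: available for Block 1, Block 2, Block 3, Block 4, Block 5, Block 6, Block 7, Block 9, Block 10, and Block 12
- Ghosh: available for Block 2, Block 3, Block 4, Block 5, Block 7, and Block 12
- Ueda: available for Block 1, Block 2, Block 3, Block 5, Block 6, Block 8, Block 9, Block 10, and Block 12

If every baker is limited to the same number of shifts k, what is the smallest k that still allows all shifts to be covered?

With 4 bakers and 17 worker-slots to fill, someone must work at least ⌈17/4⌉ = 5 shifts, so k ≥ 5.
k = 5 works: Block 1→Ferraro, Block 2→Espinoza, Block 3→Ghosh+Ueda, Block 4→Espinoza+Ghosh, Block 5→Espinoza, Block 6→Ferraro, Block 7→Ferraro, Block 8→Ueda, Block 9→Ferraro+Espinoza, Block 10→Espinoza+Ueda, Block 11→Ferraro, Block 12→Ghosh+Ueda.
Loads: Ferraro 5, Espinoza 5, Ghosh 3, Ueda 4 — all ≤ 5.

5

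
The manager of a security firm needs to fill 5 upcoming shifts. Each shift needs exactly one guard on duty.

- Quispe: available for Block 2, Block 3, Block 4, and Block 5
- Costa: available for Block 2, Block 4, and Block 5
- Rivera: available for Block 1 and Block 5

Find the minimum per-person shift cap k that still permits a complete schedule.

With 3 guards and 5 worker-slots to fill, someone must work at least ⌈5/3⌉ = 2 shifts, so k ≥ 2.
k = 2 works: Block 1→Rivera, Block 2→Quispe, Block 3→Quispe, Block 4→Costa, Block 5→Costa.
Loads: Quispe 2, Costa 2, Rivera 1 — all ≤ 2.

2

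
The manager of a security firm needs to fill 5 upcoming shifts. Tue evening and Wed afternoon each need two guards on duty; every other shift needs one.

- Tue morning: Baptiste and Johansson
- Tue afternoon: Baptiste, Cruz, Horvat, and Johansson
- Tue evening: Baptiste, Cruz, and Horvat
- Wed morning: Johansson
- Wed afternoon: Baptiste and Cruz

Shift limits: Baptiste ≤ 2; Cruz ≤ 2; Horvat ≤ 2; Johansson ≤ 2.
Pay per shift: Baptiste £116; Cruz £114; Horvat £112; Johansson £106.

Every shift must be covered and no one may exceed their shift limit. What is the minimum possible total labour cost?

£780

Wed morning can only be covered by Johansson, so that assignment is forced.
Wed afternoon can only be covered by Baptiste and Cruz, so that assignment is forced.
Picking the cheapest available guard for each shift independently would cost £774, but that ignores the shift limits.
An optimal schedule: Tue morning→Johansson, Tue afternoon→Horvat, Tue evening→Horvat+Cruz, Wed morning→Johansson, Wed afternoon→Cruz+Baptiste.
Total: 106 + 112 + 112 + 114 + 106 + 114 + 116 = £780.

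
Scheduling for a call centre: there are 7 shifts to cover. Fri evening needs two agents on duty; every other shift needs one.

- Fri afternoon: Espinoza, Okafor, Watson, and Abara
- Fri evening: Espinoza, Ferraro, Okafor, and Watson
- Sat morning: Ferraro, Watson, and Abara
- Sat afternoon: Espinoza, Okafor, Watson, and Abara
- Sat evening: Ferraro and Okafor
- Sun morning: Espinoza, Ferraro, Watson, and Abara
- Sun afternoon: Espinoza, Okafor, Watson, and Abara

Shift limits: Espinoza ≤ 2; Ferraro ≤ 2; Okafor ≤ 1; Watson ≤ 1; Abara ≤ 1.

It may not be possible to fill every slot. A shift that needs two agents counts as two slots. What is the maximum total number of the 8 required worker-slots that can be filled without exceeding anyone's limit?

Total capacity across all agents is 2+2+1+1+1 = 7, and 8 slots are needed, so at most 7 can be filled.
An assignment achieving 7: Fri afternoon→Espinoza, Fri evening→Espinoza+Okafor, Sat morning→Ferraro, Sat afternoon→Watson, Sat evening→Ferraro, Sun morning→Abara.
Loads: Espinoza 2/2, Ferraro 2/2, Okafor 1/1, Watson 1/1, Abara 1/1.

7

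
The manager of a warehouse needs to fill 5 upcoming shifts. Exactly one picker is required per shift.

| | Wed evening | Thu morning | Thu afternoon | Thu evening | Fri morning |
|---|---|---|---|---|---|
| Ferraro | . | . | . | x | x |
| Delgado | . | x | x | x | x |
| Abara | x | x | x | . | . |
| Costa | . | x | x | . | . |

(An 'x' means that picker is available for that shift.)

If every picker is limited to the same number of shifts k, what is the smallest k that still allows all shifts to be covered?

2

With 4 pickers and 5 worker-slots to fill, someone must work at least ⌈5/4⌉ = 2 shifts, so k ≥ 2.
k = 2 works: Wed evening→Abara, Thu morning→Delgado, Thu afternoon→Delgado, Thu evening→Ferraro, Fri morning→Ferraro.
Loads: Ferraro 2, Delgado 2, Abara 1, Costa 0 — all ≤ 2.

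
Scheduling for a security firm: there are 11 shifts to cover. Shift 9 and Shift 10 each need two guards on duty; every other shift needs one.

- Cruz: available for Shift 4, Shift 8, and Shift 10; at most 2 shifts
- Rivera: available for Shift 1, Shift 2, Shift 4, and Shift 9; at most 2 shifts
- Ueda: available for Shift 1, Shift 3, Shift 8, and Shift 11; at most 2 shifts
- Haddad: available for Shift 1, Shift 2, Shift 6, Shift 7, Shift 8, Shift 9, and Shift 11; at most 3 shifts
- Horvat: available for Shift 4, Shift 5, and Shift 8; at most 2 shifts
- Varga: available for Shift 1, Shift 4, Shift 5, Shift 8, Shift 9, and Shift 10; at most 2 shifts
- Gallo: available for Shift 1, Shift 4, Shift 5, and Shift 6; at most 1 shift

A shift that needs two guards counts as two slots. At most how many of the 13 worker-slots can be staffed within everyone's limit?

Total capacity across all guards is 2+2+2+3+2+2+1 = 14, and 13 slots are needed, so at most 13 can be filled.
An assignment achieving 13: Shift 1→Varga, Shift 2→Rivera, Shift 3→Ueda, Shift 4→Cruz, Shift 5→Horvat, Shift 6→Haddad, Shift 7→Haddad, Shift 8→Horvat, Shift 9→Rivera+Haddad, Shift 10→Cruz+Varga, Shift 11→Ueda.
Loads: Cruz 2/2, Rivera 2/2, Ueda 2/2, Haddad 3/3, Horvat 2/2, Varga 2/2, Gallo 0/1.

13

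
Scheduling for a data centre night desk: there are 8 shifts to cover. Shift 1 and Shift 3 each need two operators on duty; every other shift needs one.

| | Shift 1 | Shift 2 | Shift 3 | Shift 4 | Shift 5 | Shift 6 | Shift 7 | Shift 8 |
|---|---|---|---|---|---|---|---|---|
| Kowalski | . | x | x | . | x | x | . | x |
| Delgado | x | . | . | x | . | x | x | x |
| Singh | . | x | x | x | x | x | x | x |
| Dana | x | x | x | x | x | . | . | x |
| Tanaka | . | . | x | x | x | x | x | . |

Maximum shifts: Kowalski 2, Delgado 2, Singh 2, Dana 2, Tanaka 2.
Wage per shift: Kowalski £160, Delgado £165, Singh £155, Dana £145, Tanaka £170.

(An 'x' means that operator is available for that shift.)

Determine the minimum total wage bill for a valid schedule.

£1590

Shift 1 can only be covered by Delgado and Dana, so that assignment is forced.
Picking the cheapest available operator for each shift independently would cost £1500, but that ignores the shift limits.
An optimal schedule: Shift 1→Delgado+Dana, Shift 2→Kowalski, Shift 3→Dana+Tanaka, Shift 4→Singh, Shift 5→Kowalski, Shift 6→Tanaka, Shift 7→Delgado, Shift 8→Singh.
Total: 165 + 145 + 160 + 145 + 170 + 155 + 160 + 170 + 165 + 155 = £1590.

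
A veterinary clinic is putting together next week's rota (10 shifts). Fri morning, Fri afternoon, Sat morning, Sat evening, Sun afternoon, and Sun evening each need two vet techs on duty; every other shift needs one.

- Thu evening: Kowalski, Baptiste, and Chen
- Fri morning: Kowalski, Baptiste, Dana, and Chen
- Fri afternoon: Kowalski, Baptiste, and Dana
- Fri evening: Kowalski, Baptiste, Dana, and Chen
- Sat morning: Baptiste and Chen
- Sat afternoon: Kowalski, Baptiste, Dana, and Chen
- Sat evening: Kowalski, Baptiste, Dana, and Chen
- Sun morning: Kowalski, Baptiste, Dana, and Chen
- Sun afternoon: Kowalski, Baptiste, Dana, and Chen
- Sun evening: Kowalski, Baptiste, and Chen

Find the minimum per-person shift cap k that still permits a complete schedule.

With 4 vet techs and 16 worker-slots to fill, someone must work at least ⌈16/4⌉ = 4 shifts, so k ≥ 4.
k = 4 works: Thu evening→Kowalski, Fri morning→Dana+Chen, Fri afternoon→Kowalski+Baptiste, Fri evening→Kowalski, Sat morning→Baptiste+Chen, Sat afternoon→Baptiste, Sat evening→Dana+Chen, Sun morning→Dana, Sun afternoon→Dana+Chen, Sun evening→Kowalski+Baptiste.
Loads: Kowalski 4, Baptiste 4, Dana 4, Chen 4 — all ≤ 4.

4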